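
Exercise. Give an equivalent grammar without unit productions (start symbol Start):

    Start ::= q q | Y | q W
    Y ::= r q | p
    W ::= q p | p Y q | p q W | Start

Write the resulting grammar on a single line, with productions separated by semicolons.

Start ::= q q | q W | r q | p; Y ::= r q | p; W ::= q q | q W | r q | p | q p | p Y q | p q W

Unit pairs: Start ⇒* {Y}; W ⇒* {Start, Y}.
For every A with A ⇒* B via unit rules, add B's non-unit alternatives to A; then delete every rule of the form X → Y.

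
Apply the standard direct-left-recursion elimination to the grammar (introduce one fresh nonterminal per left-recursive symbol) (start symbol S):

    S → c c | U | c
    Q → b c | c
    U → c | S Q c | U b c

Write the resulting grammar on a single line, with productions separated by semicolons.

S → c c | U | c; Q → b c | c; U → c U' | S Q c U'; U' → b c U' | ε

U is directly left-recursive.
For U: α = {b c}, β = {c, S Q c}. Rewrite as U → β U' and U' → α U' | ε.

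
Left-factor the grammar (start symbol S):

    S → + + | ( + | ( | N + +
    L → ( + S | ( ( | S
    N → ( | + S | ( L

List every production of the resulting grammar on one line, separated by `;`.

S → + + | N + + | ( S'; L → S | ( L'; N → + S | ( N'; S' → + | ε; L' → + S | (; N' → ε | L

S has alternatives sharing prefix '(': factor to S → ( S' with S' → + | ε.
L has alternatives sharing prefix '(': factor to L → ( L' with L' → + S | (.
N has alternatives sharing prefix '(': factor to N → ( N' with N' → ε | L.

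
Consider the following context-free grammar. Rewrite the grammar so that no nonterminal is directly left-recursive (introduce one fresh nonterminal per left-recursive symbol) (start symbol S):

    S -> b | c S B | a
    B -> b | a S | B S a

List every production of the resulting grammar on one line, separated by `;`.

S -> b | c S B | a; B -> b B' | a S B'; B' -> S a B' | ε

Left recursion appears on B.
For B: α = {S a}, β = {b, a S}. Rewrite as B → β B' and B' → α B' | ε.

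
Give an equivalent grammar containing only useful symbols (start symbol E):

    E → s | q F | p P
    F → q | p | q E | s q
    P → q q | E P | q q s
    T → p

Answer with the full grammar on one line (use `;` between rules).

E → s | q F | p P; F → q | p | q E | s q; P → q q | E P | q q s

Generating nonterminals: {E, F, P, T}.
Reachable from E after that: {E, F, P}.
Removed useless symbols: {T} and every production mentioning them.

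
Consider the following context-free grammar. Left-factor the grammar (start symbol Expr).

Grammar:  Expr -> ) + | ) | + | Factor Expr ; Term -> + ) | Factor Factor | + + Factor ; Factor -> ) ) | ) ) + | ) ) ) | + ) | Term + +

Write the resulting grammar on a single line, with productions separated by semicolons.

Expr -> + | Factor Expr | ) Expr1; Term -> Factor Factor | + Term1; Factor -> + ) | Term + + | ) ) Factor1; Expr1 -> + | ε; Term1 -> ) | + Factor; Factor1 -> ε | + | )

Expr has alternatives sharing prefix ')': factor to Expr → ) Expr1 with Expr1 → + | ε.
Term has alternatives sharing prefix '+': factor to Term → + Term1 with Term1 → ) | + Factor.
Factor has alternatives sharing prefix ') )': factor to Factor → ) ) Factor1 with Factor1 → ε | + | ).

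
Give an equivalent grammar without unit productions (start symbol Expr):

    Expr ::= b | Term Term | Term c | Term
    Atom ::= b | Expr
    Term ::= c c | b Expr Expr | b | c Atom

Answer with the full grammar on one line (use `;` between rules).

Expr ::= c c | b Expr Expr | b | c Atom | Term Term | Term c; Atom ::= c c | b Expr Expr | b | c Atom | Term Term | Term c; Term ::= c c | b Expr Expr | b | c Atom

Unit pairs: Atom ⇒* {Expr, Term}; Expr ⇒* {Term}.
For each unit pair (A, B), copy every non-unit production of B to A, then drop all unit productions.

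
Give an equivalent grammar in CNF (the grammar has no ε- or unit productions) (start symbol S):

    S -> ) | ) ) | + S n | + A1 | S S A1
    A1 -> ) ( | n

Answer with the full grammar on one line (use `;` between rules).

S -> ) | X1 X1 | X2 Y1 | X2 A1 | S Y2; A1 -> X1 X4 | n; X1 -> ); X2 -> +; X3 -> n; X4 -> (; Y1 -> S X3; Y2 -> S A1

Introduce a nonterminal for each terminal appearing in a rule of length ≥ 2: X1 → ), X2 → +, X3 → n, X4 → (.
Binarize each right-hand side of length ≥ 3 by chaining fresh nonterminals (Y1, Y2, …): affected rules were S → X2 S X3; S → S S A1.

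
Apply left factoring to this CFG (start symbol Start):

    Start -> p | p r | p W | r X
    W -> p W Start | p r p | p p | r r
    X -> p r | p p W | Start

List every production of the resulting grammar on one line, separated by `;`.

Start -> r X | p Start1; W -> r r | p W1; X -> Start | p X1; Start1 -> ε | r | W; W1 -> W Start | r p | p; X1 -> r | p W

Start has alternatives sharing prefix 'p': factor to Start → p Start1 with Start1 → ε | r | W.
W has alternatives sharing prefix 'p': factor to W → p W1 with W1 → W Start | r p | p.
X has alternatives sharing prefix 'p': factor to X → p X1 with X1 → r | p W.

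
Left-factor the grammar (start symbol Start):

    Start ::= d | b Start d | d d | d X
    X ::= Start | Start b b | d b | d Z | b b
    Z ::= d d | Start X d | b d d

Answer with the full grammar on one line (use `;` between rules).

Start ::= b Start d | d Start1; X ::= b b | Start X1 | d X2; Z ::= d d | Start X d | b d d; Start1 ::= ε | d | X; X1 ::= ε | b b; X2 ::= b | Z

Start has alternatives sharing prefix 'd': factor to Start → d Start1 with Start1 → ε | d | X.
X has alternatives sharing prefix 'Start': factor to X → Start X1 with X1 → ε | b b.
X has alternatives sharing prefix 'd': factor to X → d X2 with X2 → b | Z.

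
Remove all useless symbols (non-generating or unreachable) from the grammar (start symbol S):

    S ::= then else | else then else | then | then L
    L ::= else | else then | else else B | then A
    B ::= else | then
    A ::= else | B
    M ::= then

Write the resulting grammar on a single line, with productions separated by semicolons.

Generating nonterminals: {A, B, L, M, S}.
Reachable from S after that: {A, B, L, S}.
Removed useless symbols: {M} and every production mentioning them.

S ::= then else | else then else | then | then L; L ::= else | else then | else else B | then A; B ::= else | then; A ::= else | B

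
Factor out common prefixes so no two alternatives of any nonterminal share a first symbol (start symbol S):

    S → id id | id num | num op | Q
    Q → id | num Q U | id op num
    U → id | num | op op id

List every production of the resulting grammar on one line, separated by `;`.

S → num op | Q | id S'; Q → num Q U | id Q'; U → id | num | op op id; S' → id | num; Q' → ε | op num

S has alternatives sharing prefix 'id': factor to S → id S' with S' → id | num.
Q has alternatives sharing prefix 'id': factor to Q → id Q' with Q' → ε | op num.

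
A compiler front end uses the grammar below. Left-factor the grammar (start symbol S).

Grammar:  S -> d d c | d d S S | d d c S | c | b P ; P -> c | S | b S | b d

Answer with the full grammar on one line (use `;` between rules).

S -> c | b P | d d S'; P -> c | S | b P'; S' -> S S | c S''; P' -> S | d; S'' -> ε | S

S has alternatives sharing prefix 'd d': factor to S → d d S' with S' → c | S S | c S.
P has alternatives sharing prefix 'b': factor to P → b P' with P' → S | d.
S' has alternatives sharing prefix 'c': factor to S' → c S'' with S'' → ε | S.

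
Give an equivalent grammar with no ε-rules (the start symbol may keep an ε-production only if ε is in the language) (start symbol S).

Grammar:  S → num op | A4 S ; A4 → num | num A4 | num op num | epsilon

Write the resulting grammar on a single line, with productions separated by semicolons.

S → num op | A4 S; A4 → num | num A4 | num op num

The nullable symbols are {A4}.
ε ∉ L(G), so no ε-production is kept.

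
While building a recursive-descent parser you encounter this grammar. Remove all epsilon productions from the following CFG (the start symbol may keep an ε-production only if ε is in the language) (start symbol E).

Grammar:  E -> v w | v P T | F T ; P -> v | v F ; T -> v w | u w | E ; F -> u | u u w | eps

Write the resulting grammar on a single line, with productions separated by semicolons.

The nullable symbols are {F}.
ε ∉ L(G), so no ε-production is kept.
For each production, add variants omitting each subset of nullable occurrences: E → F T gives F T | T.

E -> v w | v P T | F T | T; P -> v | v F; T -> v w | u w | E; F -> u | u u w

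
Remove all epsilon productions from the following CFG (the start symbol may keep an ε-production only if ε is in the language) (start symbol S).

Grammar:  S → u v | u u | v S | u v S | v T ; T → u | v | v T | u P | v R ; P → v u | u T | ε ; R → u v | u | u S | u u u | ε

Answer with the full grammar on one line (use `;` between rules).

S → u v | u u | v S | u v S | v T; T → u | v | v T | u P | v R; P → v u | u T; R → u v | u | u S | u u u

Nullable nonterminals: {P, R}.
ε ∉ L(G), so no ε-production is kept.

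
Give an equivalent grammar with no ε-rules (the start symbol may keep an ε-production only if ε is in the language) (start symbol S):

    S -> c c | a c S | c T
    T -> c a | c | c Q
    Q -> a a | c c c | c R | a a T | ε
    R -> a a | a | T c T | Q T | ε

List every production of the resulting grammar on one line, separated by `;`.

The nullable symbols are {Q, R}.
ε ∉ L(G), so no ε-production is kept.
Expand every rule over subsets of its nullable positions: Q → c R gives c R | c. R → Q T gives Q T | T.

S -> c c | a c S | c T; T -> c a | c | c Q; Q -> a a | c c c | c R | c | a a T; R -> a a | a | T c T | Q T | T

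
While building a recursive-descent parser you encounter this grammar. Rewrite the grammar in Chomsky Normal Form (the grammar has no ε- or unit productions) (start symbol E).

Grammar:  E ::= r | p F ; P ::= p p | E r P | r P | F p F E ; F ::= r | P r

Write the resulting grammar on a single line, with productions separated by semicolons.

E ::= r | X1 F; P ::= X1 X1 | E Y1 | X2 P | F Y2; F ::= r | P X2; X1 ::= p; X2 ::= r; Y1 ::= X2 P; Y2 ::= X1 Y3; Y3 ::= F E

Introduce a nonterminal for each terminal appearing in a rule of length ≥ 2: X1 → p, X2 → r.
Binarize each right-hand side of length ≥ 3 by chaining fresh nonterminals (Y1, Y2, …): affected rules were P → E X2 P; P → F X1 F E.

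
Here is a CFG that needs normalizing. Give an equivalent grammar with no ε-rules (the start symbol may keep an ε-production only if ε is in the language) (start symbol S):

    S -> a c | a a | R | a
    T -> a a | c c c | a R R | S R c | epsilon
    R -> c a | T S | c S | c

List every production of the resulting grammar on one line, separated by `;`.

S -> a c | a a | R | a; T -> a a | c c c | a R R | S R c; R -> c a | T S | S | c S | c

Nullable nonterminals: {T}.
ε ∉ L(G), so no ε-production is kept.
For each production, add variants omitting each subset of nullable occurrences: R → T S gives T S | S.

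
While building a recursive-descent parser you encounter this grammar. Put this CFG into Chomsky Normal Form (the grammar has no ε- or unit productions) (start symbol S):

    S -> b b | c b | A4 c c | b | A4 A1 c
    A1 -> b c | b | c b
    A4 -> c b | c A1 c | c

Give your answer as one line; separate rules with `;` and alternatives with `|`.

S -> X1 X1 | X2 X1 | A4 Y1 | b | A4 Y2; A1 -> X1 X2 | b | X2 X1; A4 -> X2 X1 | X2 Y3 | c; X1 -> b; X2 -> c; Y1 -> X2 X2; Y2 -> A1 X2; Y3 -> A1 X2

Introduce a nonterminal for each terminal appearing in a rule of length ≥ 2: X1 → b, X2 → c.
Binarize each right-hand side of length ≥ 3 by chaining fresh nonterminals (Y1, Y2, …): affected rules were S → A4 X2 X2; S → A4 A1 X2; A4 → X2 A1 X2.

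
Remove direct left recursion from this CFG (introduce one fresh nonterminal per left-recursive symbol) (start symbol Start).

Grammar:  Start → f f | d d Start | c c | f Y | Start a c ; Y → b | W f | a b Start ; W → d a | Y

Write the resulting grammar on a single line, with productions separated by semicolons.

Start is directly left-recursive.
For Start: α = {a c}, β = {f f, d d Start, c c, f Y}. Rewrite as Start → β Start1 and Start1 → α Start1 | ε.

Start → f f Start1 | d d Start Start1 | c c Start1 | f Y Start1; Y → b | W f | a b Start; W → d a | Y; Start1 → a c Start1 | ε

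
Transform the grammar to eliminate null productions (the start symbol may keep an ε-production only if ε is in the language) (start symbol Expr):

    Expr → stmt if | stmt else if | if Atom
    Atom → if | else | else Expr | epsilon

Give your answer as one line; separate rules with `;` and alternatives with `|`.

Expr → stmt if | stmt else if | if Atom | if; Atom → if | else | else Expr

Nullable nonterminals: {Atom}.
ε ∉ L(G), so no ε-production is kept.
For each production, add variants omitting each subset of nullable occurrences: Expr → if Atom gives if Atom | if.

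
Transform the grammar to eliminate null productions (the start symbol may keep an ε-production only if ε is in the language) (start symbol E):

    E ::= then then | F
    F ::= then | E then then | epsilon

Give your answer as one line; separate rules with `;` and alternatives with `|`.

E ::= then then | F | epsilon; F ::= then | E then then | then then

The nullable symbols are {E, F}.
ε ∈ L(G) since E is nullable, so keep E → ε.
Add the nullable-subset variants: F → E then then gives E then then | then then.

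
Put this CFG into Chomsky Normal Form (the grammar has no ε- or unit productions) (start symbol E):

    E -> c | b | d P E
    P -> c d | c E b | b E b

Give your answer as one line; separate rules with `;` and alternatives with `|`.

E -> c | b | X1 Y1; P -> X2 X1 | X2 Y2 | X3 Y3; X1 -> d; X2 -> c; X3 -> b; Y1 -> P E; Y2 -> E X3; Y3 -> E X3

Introduce a nonterminal for each terminal appearing in a rule of length ≥ 2: X1 → d, X2 → c, X3 → b.
Binarize each right-hand side of length ≥ 3 by chaining fresh nonterminals (Y1, Y2, …): affected rules were E → X1 P E; P → X2 E X3; P → X3 E X3.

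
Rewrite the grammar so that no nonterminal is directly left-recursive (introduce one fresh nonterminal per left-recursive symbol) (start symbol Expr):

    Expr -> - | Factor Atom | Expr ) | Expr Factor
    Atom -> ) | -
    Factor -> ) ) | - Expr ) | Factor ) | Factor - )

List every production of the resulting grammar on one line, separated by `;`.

Expr -> - Expr1 | Factor Atom Expr1; Atom -> ) | -; Factor -> ) ) Factor1 | - Expr ) Factor1; Expr1 -> ) Expr1 | Factor Expr1 | ε; Factor1 -> ) Factor1 | - ) Factor1 | ε

Expr, Factor are directly left-recursive.
For Expr: α = {), Factor}, β = {-, Factor Atom}. Rewrite as Expr → β Expr1 and Expr1 → α Expr1 | ε.
For Factor: α = {), - )}, β = {) ), - Expr )}. Rewrite as Factor → β Factor1 and Factor1 → α Factor1 | ε.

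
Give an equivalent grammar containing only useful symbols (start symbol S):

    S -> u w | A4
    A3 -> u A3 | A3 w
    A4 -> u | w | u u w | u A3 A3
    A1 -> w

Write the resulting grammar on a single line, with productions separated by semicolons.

S -> u w | A4; A4 -> u | w | u u w

Generating nonterminals: {A1, A4, S}.
Reachable from S after that: {A4, S}.
Removed useless symbols: {A1, A3} and every production mentioning them.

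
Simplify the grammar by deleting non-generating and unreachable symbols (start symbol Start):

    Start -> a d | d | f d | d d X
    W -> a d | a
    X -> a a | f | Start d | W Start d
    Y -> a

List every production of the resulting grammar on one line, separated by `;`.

Start -> a d | d | f d | d d X; W -> a d | a; X -> a a | f | Start d | W Start d

Generating nonterminals: {Start, W, X, Y}.
Reachable from Start after that: {Start, W, X}.
Removed useless symbols: {Y} and every production mentioning them.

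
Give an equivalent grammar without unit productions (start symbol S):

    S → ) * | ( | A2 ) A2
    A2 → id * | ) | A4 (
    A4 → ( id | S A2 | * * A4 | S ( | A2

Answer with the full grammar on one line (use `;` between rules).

S → ) * | ( | A2 ) A2; A2 → id * | ) | A4 (; A4 → ( id | S A2 | * * A4 | S ( | id * | ) | A4 (

Unit pairs: A4 ⇒* {A2}.
For every A with A ⇒* B via unit rules, add B's non-unit alternatives to A; then delete every rule of the form X → Y.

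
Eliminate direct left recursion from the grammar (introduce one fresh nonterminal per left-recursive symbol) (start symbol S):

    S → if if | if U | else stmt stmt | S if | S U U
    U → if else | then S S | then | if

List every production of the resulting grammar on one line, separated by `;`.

S → if if S' | if U S' | else stmt stmt S'; U → if else | then S S | then | if; S' → if S' | U U S' | ε

S is directly left-recursive.
For S: α = {if, U U}, β = {if if, if U, else stmt stmt}. Rewrite as S → β S' and S' → α S' | ε.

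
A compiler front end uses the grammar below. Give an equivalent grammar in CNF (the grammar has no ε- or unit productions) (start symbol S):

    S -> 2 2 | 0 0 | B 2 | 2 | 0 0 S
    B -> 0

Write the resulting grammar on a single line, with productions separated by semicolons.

S -> X1 X1 | X2 X2 | B X1 | 2 | X2 Y1; B -> 0; X1 -> 2; X2 -> 0; Y1 -> X2 S

Introduce a nonterminal for each terminal appearing in a rule of length ≥ 2: X1 → 2, X2 → 0.
Binarize each right-hand side of length ≥ 3 by chaining fresh nonterminals (Y1, Y2, …): affected rules were S → X2 X2 S.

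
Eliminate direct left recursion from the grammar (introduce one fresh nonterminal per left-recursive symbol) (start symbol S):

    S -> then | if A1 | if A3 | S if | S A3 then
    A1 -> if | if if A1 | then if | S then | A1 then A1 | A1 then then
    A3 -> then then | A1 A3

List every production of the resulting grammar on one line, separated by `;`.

S -> then S' | if A1 S' | if A3 S'; A1 -> if A1' | if if A1 A1' | then if A1' | S then A1'; A3 -> then then | A1 A3; S' -> if S' | A3 then S' | ε; A1' -> then A1 A1' | then then A1' | ε

Left recursion appears on S, A1.
For S: α = {if, A3 then}, β = {then, if A1, if A3}. Rewrite as S → β S' and S' → α S' | ε.
For A1: α = {then A1, then then}, β = {if, if if A1, then if, S then}. Rewrite as A1 → β A1' and A1' → α A1' | ε.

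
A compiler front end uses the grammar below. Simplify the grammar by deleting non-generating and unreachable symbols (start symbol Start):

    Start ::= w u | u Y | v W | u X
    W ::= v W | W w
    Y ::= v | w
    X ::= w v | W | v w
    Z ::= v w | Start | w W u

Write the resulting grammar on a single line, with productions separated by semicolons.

Start ::= w u | u Y | u X; Y ::= v | w; X ::= w v | v w

Generating nonterminals: {Start, X, Y, Z}.
Reachable from Start after that: {Start, X, Y}.
Removed useless symbols: {W, Z} and every production mentioning them.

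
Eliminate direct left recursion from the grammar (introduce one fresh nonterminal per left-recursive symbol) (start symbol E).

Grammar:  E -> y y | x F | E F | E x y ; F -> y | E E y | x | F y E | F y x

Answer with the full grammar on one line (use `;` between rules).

Directly left-recursive nonterminals: E, F.
For E: α = {F, x y}, β = {y y, x F}. Rewrite as E → β E' and E' → α E' | ε.
For F: α = {y E, y x}, β = {y, E E y, x}. Rewrite as F → β F' and F' → α F' | ε.

E -> y y E' | x F E'; F -> y F' | E E y F' | x F'; E' -> F E' | x y E' | ε; F' -> y E F' | y x F' | ε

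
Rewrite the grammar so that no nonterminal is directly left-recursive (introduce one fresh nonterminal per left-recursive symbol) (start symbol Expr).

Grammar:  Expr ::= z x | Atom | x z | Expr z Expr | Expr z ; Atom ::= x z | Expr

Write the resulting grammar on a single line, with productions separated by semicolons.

Expr ::= z x Expr1 | Atom Expr1 | x z Expr1; Atom ::= x z | Expr; Expr1 ::= z Expr Expr1 | z Expr1 | ε

Left recursion appears on Expr.
For Expr: α = {z Expr, z}, β = {z x, Atom, x z}. Rewrite as Expr → β Expr1 and Expr1 → α Expr1 | ε.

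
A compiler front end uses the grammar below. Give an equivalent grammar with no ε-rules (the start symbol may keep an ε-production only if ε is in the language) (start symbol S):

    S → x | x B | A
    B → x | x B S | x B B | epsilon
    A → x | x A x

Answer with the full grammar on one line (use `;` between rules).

Nullable set = {B}.
ε ∉ L(G), so no ε-production is kept.
Add the nullable-subset variants: B → x B S gives x B S | x S. B → x B B gives x B B | x B.

S → x | x B | A; B → x | x B S | x S | x B B | x B; A → x | x A x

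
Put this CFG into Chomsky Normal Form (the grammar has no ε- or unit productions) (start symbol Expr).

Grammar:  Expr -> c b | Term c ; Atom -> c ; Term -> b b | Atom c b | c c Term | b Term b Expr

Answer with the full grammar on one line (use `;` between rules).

Introduce a nonterminal for each terminal appearing in a rule of length ≥ 2: X1 → c, X2 → b.
Binarize each right-hand side of length ≥ 3 by chaining fresh nonterminals (Y1, Y2, …): affected rules were Term → Atom X1 X2; Term → X1 X1 Term; Term → X2 Term X2 Expr.

Expr -> X1 X2 | Term X1; Atom -> c; Term -> X2 X2 | Atom Y1 | X1 Y2 | X2 Y3; X1 -> c; X2 -> b; Y1 -> X1 X2; Y2 -> X1 Term; Y3 -> Term Y4; Y4 -> X2 Expr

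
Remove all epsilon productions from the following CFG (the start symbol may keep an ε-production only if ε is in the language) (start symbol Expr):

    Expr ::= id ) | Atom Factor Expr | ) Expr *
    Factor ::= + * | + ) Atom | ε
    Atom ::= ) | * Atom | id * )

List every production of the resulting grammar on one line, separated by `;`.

Nullable set = {Factor}.
ε ∉ L(G), so no ε-production is kept.
Add the nullable-subset variants: Expr → Atom Factor Expr gives Atom Factor Expr | Atom Expr.

Expr ::= id ) | Atom Factor Expr | Atom Expr | ) Expr *; Factor ::= + * | + ) Atom; Atom ::= ) | * Atom | id * )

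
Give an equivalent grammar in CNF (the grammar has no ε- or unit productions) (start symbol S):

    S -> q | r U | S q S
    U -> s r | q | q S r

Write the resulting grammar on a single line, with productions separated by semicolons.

S -> q | X1 U | S Y1; U -> X3 X1 | q | X2 Y2; X1 -> r; X2 -> q; X3 -> s; Y1 -> X2 S; Y2 -> S X1

Introduce a nonterminal for each terminal appearing in a rule of length ≥ 2: X1 → r, X2 → q, X3 → s.
Binarize each right-hand side of length ≥ 3 by chaining fresh nonterminals (Y1, Y2, …): affected rules were S → S X2 S; U → X2 S X1.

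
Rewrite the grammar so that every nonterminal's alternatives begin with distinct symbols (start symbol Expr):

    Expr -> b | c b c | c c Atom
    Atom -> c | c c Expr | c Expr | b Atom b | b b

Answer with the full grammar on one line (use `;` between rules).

Expr has alternatives sharing prefix 'c': factor to Expr → c Expr1 with Expr1 → b c | c Atom.
Atom has alternatives sharing prefix 'c': factor to Atom → c Atom1 with Atom1 → ε | c Expr | Expr.
Atom has alternatives sharing prefix 'b': factor to Atom → b Atom2 with Atom2 → Atom b | b.

Expr -> b | c Expr1; Atom -> c Atom1 | b Atom2; Expr1 -> b c | c Atom; Atom1 -> epsilon | c Expr | Expr; Atom2 -> Atom b | b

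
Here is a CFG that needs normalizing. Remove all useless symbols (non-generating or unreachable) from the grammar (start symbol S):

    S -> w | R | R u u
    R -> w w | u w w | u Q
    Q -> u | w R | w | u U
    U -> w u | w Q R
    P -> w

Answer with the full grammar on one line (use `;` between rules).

Generating nonterminals: {P, Q, R, S, U}.
Reachable from S after that: {Q, R, S, U}.
Removed useless symbols: {P} and every production mentioning them.

S -> w | R | R u u; R -> w w | u w w | u Q; Q -> u | w R | w | u U; U -> w u | w Q R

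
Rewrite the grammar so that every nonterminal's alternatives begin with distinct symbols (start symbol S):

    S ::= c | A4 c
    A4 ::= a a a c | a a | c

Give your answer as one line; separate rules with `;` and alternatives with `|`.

S ::= c | A4 c; A4 ::= c | a a A4'; A4' ::= a c | eps

A4 has alternatives sharing prefix 'a a': factor to A4 → a a A4' with A4' → a c | ε.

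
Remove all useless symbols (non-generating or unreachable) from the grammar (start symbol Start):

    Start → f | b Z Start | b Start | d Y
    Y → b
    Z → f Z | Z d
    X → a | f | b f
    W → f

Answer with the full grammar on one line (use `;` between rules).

Generating nonterminals: {Start, W, X, Y}.
Reachable from Start after that: {Start, Y}.
Removed useless symbols: {W, X, Z} and every production mentioning them.

Start → f | b Start | d Y; Y → b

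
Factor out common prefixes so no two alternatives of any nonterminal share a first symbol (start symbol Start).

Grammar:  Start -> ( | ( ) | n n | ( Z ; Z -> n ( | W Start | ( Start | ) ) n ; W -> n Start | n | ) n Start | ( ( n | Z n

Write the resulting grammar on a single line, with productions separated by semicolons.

Start has alternatives sharing prefix '(': factor to Start → ( Start1 with Start1 → ε | ) | Z.
W has alternatives sharing prefix 'n': factor to W → n W1 with W1 → Start | ε.

Start -> n n | ( Start1; Z -> n ( | W Start | ( Start | ) ) n; W -> ) n Start | ( ( n | Z n | n W1; Start1 -> eps | ) | Z; W1 -> Start | eps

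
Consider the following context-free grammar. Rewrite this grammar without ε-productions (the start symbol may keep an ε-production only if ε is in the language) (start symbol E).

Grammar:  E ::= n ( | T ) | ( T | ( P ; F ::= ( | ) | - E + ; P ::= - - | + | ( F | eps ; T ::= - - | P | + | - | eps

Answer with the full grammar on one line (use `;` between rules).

E ::= n ( | T ) | ) | ( T | ( | ( P; F ::= ( | ) | - E +; P ::= - - | + | ( F; T ::= - - | P | + | -

Nullable set = {P, T}.
ε ∉ L(G), so no ε-production is kept.
For each production, add variants omitting each subset of nullable occurrences: E → T ) gives T ) | ). E → ( T gives ( T | (.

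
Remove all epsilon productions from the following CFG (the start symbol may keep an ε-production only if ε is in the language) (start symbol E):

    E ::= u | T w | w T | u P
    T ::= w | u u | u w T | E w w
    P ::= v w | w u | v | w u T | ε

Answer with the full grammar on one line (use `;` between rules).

E ::= u | T w | w T | u P; T ::= w | u u | u w T | E w w; P ::= v w | w u | v | w u T

Nullable nonterminals: {P}.
ε ∉ L(G), so no ε-production is kept.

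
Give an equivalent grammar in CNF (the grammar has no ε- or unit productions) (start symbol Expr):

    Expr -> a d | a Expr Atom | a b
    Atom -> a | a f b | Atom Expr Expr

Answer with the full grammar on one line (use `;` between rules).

Introduce a nonterminal for each terminal appearing in a rule of length ≥ 2: X1 → a, X2 → d, X3 → b, X4 → f.
Binarize each right-hand side of length ≥ 3 by chaining fresh nonterminals (Y1, Y2, …): affected rules were Expr → X1 Expr Atom; Atom → X1 X4 X3; Atom → Atom Expr Expr.

Expr -> X1 X2 | X1 Y1 | X1 X3; Atom -> a | X1 Y2 | Atom Y3; X1 -> a; X2 -> d; X3 -> b; X4 -> f; Y1 -> Expr Atom; Y2 -> X4 X3; Y3 -> Expr Expr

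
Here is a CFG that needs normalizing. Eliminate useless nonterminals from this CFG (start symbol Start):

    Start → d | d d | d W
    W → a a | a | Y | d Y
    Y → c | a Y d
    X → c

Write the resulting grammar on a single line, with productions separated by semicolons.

Generating nonterminals: {Start, W, X, Y}.
Reachable from Start after that: {Start, W, Y}.
Removed useless symbols: {X} and every production mentioning them.

Start → d | d d | d W; W → a a | a | Y | d Y; Y → c | a Y d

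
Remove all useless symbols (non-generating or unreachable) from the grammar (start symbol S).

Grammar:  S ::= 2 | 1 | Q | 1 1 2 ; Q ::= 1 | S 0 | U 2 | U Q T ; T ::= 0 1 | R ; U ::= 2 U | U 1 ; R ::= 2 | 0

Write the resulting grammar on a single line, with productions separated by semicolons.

Generating nonterminals: {Q, R, S, T}.
Reachable from S after that: {Q, S}.
Removed useless symbols: {R, T, U} and every production mentioning them.

S ::= 2 | 1 | Q | 1 1 2; Q ::= 1 | S 0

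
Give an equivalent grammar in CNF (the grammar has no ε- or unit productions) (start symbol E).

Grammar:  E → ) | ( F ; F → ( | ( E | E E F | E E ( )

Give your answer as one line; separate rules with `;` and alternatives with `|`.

Introduce a nonterminal for each terminal appearing in a rule of length ≥ 2: X1 → (, X2 → ).
Binarize each right-hand side of length ≥ 3 by chaining fresh nonterminals (Y1, Y2, …): affected rules were F → E E F; F → E E X1 X2.

E → ) | X1 F; F → ( | X1 E | E Y1 | E Y2; X1 → (; X2 → ); Y1 → E F; Y2 → E Y3; Y3 → X1 X2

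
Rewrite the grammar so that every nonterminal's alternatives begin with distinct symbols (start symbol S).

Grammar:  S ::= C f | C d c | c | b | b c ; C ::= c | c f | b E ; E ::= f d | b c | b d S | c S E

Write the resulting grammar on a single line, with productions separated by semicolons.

S ::= c | C S' | b S''; C ::= b E | c C'; E ::= f d | c S E | b E'; S' ::= f | d c; S'' ::= ε | c; C' ::= ε | f; E' ::= c | d S

S has alternatives sharing prefix 'C': factor to S → C S' with S' → f | d c.
S has alternatives sharing prefix 'b': factor to S → b S'' with S'' → ε | c.
C has alternatives sharing prefix 'c': factor to C → c C' with C' → ε | f.
E has alternatives sharing prefix 'b': factor to E → b E' with E' → c | d S.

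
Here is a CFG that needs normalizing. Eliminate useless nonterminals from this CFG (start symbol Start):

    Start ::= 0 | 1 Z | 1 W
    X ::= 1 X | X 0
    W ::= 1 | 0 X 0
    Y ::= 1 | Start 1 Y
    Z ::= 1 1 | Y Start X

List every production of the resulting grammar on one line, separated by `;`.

Generating nonterminals: {Start, W, Y, Z}.
Reachable from Start after that: {Start, W, Z}.
Removed useless symbols: {X, Y} and every production mentioning them.

Start ::= 0 | 1 Z | 1 W; W ::= 1; Z ::= 1 1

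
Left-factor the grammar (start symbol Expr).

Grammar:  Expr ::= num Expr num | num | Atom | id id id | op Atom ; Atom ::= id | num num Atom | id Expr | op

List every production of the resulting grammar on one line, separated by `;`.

Expr has alternatives sharing prefix 'num': factor to Expr → num Expr1 with Expr1 → Expr num | ε.
Atom has alternatives sharing prefix 'id': factor to Atom → id Atom1 with Atom1 → ε | Expr.

Expr ::= Atom | id id id | op Atom | num Expr1; Atom ::= num num Atom | op | id Atom1; Expr1 ::= Expr num | ε; Atom1 ::= ε | Expr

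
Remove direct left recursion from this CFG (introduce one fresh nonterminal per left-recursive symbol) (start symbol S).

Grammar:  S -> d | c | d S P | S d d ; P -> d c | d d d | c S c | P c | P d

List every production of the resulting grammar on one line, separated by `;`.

S, P are directly left-recursive.
For S: α = {d d}, β = {d, c, d S P}. Rewrite as S → β S' and S' → α S' | ε.
For P: α = {c, d}, β = {d c, d d d, c S c}. Rewrite as P → β P' and P' → α P' | ε.

S -> d S' | c S' | d S P S'; P -> d c P' | d d d P' | c S c P'; S' -> d d S' | ε; P' -> c P' | d P' | ε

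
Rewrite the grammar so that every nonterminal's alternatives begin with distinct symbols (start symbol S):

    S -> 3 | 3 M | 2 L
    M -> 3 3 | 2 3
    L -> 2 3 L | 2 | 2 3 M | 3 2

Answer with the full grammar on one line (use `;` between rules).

S -> 2 L | 3 S'; M -> 3 3 | 2 3; L -> 3 2 | 2 L'; S' -> ε | M; L' -> ε | 3 L''; L'' -> L | M

S has alternatives sharing prefix '3': factor to S → 3 S' with S' → ε | M.
L has alternatives sharing prefix '2': factor to L → 2 L' with L' → 3 L | ε | 3 M.
L' has alternatives sharing prefix '3': factor to L' → 3 L'' with L'' → L | M.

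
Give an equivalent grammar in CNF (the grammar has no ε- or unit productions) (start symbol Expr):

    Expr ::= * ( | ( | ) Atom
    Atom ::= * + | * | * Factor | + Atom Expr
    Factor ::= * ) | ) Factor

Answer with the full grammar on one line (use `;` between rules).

Expr ::= X1 X2 | ( | X3 Atom; Atom ::= X1 X4 | * | X1 Factor | X4 Y1; Factor ::= X1 X3 | X3 Factor; X1 ::= *; X2 ::= (; X3 ::= ); X4 ::= +; Y1 ::= Atom Expr

Introduce a nonterminal for each terminal appearing in a rule of length ≥ 2: X1 → *, X2 → (, X3 → ), X4 → +.
Binarize each right-hand side of length ≥ 3 by chaining fresh nonterminals (Y1, Y2, …): affected rules were Atom → X4 Atom Expr.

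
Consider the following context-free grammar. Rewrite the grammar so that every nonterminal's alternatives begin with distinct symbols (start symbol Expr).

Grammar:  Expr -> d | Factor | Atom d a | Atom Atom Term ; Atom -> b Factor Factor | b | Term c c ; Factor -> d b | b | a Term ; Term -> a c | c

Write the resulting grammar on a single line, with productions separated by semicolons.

Expr -> d | Factor | Atom Expr1; Atom -> Term c c | b Atom1; Factor -> d b | b | a Term; Term -> a c | c; Expr1 -> d a | Atom Term; Atom1 -> Factor Factor | ε

Expr has alternatives sharing prefix 'Atom': factor to Expr → Atom Expr1 with Expr1 → d a | Atom Term.
Atom has alternatives sharing prefix 'b': factor to Atom → b Atom1 with Atom1 → Factor Factor | ε.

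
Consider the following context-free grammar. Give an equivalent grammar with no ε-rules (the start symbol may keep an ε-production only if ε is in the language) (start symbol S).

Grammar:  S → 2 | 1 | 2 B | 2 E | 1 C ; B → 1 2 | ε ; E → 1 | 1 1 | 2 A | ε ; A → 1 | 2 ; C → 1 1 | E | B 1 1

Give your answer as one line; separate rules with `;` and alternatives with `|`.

S → 2 | 1 | 2 B | 2 E | 1 C; B → 1 2; E → 1 | 1 1 | 2 A; A → 1 | 2; C → 1 1 | E | B 1 1

The nullable symbols are {B, C, E}.
ε ∉ L(G), so no ε-production is kept.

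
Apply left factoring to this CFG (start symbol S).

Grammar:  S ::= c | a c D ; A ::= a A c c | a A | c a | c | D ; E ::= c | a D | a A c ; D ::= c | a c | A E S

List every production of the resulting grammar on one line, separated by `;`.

S ::= c | a c D; A ::= D | a A A' | c A''; E ::= c | a E'; D ::= c | a c | A E S; A' ::= c c | ε; A'' ::= a | ε; E' ::= D | A c

A has alternatives sharing prefix 'a A': factor to A → a A A' with A' → c c | ε.
A has alternatives sharing prefix 'c': factor to A → c A'' with A'' → a | ε.
E has alternatives sharing prefix 'a': factor to E → a E' with E' → D | A c.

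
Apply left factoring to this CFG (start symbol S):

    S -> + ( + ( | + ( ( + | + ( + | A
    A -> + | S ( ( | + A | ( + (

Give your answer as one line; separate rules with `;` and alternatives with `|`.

S -> A | + ( S'; A -> S ( ( | ( + ( | + A'; S' -> ( + | + S''; A' -> ε | A; S'' -> ( | ε

S has alternatives sharing prefix '+ (': factor to S → + ( S' with S' → + ( | ( + | +.
A has alternatives sharing prefix '+': factor to A → + A' with A' → ε | A.
S' has alternatives sharing prefix '+': factor to S' → + S'' with S'' → ( | ε.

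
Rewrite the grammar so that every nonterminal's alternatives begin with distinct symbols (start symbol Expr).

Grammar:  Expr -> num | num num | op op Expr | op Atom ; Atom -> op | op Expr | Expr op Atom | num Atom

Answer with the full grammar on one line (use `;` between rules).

Expr has alternatives sharing prefix 'num': factor to Expr → num Expr1 with Expr1 → ε | num.
Expr has alternatives sharing prefix 'op': factor to Expr → op Expr2 with Expr2 → op Expr | Atom.
Atom has alternatives sharing prefix 'op': factor to Atom → op Atom1 with Atom1 → ε | Expr.

Expr -> num Expr1 | op Expr2; Atom -> Expr op Atom | num Atom | op Atom1; Expr1 -> ε | num; Expr2 -> op Expr | Atom; Atom1 -> ε | Expr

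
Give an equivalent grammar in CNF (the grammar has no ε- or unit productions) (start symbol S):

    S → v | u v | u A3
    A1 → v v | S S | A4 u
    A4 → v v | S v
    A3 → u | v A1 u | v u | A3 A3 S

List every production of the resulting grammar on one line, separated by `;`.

Introduce a nonterminal for each terminal appearing in a rule of length ≥ 2: X1 → u, X2 → v.
Binarize each right-hand side of length ≥ 3 by chaining fresh nonterminals (Y1, Y2, …): affected rules were A3 → X2 A1 X1; A3 → A3 A3 S.

S → v | X1 X2 | X1 A3; A1 → X2 X2 | S S | A4 X1; A4 → X2 X2 | S X2; A3 → u | X2 Y1 | X2 X1 | A3 Y2; X1 → u; X2 → v; Y1 → A1 X1; Y2 → A3 S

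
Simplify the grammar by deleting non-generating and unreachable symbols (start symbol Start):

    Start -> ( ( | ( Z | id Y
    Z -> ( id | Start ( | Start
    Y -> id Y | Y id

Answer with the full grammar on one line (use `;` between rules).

Start -> ( ( | ( Z; Z -> ( id | Start ( | Start

Generating nonterminals: {Start, Z}.
Reachable from Start after that: {Start, Z}.
Removed useless symbols: {Y} and every production mentioning them.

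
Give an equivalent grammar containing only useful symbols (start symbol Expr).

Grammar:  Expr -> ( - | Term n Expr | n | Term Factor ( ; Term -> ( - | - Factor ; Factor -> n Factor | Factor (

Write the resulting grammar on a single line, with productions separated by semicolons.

Expr -> ( - | Term n Expr | n; Term -> ( -

Generating nonterminals: {Expr, Term}.
Reachable from Expr after that: {Expr, Term}.
Removed useless symbols: {Factor} and every production mentioning them.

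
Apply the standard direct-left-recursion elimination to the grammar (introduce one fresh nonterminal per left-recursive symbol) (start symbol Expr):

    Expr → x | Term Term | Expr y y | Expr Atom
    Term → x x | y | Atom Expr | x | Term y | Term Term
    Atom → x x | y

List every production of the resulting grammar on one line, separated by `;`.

Expr, Term are directly left-recursive.
For Expr: α = {y y, Atom}, β = {x, Term Term}. Rewrite as Expr → β Expr1 and Expr1 → α Expr1 | ε.
For Term: α = {y, Term}, β = {x x, y, Atom Expr, x}. Rewrite as Term → β Term1 and Term1 → α Term1 | ε.

Expr → x Expr1 | Term Term Expr1; Term → x x Term1 | y Term1 | Atom Expr Term1 | x Term1; Atom → x x | y; Expr1 → y y Expr1 | Atom Expr1 | ε; Term1 → y Term1 | Term Term1 | ε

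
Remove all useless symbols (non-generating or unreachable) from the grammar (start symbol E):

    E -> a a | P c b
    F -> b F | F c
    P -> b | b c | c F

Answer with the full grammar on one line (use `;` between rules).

Generating nonterminals: {E, P}.
Reachable from E after that: {E, P}.
Removed useless symbols: {F} and every production mentioning them.

E -> a a | P c b; P -> b | b c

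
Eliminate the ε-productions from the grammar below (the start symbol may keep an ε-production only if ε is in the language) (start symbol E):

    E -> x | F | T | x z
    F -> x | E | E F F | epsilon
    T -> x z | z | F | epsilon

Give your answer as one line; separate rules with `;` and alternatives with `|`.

Nullable nonterminals: {E, F, T}.
ε ∈ L(G) since E is nullable, so keep E → ε.
For each production, add variants omitting each subset of nullable occurrences: F → E F F gives E F F | E F | F F.

E -> x | F | T | x z | epsilon; F -> x | E | E F F | E F | F F; T -> x z | z | F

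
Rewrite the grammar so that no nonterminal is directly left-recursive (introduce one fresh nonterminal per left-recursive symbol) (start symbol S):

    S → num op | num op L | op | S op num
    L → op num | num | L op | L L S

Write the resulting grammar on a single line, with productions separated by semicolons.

S, L are directly left-recursive.
For S: α = {op num}, β = {num op, num op L, op}. Rewrite as S → β S' and S' → α S' | ε.
For L: α = {op, L S}, β = {op num, num}. Rewrite as L → β L' and L' → α L' | ε.

S → num op S' | num op L S' | op S'; L → op num L' | num L'; S' → op num S' | ε; L' → op L' | L S L' | ε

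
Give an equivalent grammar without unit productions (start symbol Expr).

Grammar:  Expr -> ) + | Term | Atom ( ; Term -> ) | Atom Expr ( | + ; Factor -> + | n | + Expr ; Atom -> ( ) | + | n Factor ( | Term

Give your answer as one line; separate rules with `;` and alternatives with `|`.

Expr -> ) | Atom Expr ( | + | ) + | Atom (; Term -> ) | Atom Expr ( | +; Factor -> + | n | + Expr; Atom -> ) | Atom Expr ( | + | ( ) | n Factor (

Unit pairs: Atom ⇒* {Term}; Expr ⇒* {Term}.
For every A with A ⇒* B via unit rules, add B's non-unit alternatives to A; then delete every rule of the form X → Y.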